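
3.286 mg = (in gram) 1 mg = 1e-06 kg, so 3.286 mg = 3.286 * 1e-06 = 3.286e-06 kg. 1 gram = 0.001 kg, so 3.286e-06 kg = 3.286e-06 / 0.001 = 0.003286 gram. Final answer: 0.003286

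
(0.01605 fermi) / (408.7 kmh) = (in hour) 3.927e-23. Check: 1 fermi = 1e-15 m, so 0.01605 fermi = 0.01605 * 1e-15 = 1.605e-17 m. 1 kmh = 0.27777778 m/s, so 408.7 kmh = 408.7 * 0.27777778 = 113.52778 m/s. Combine: 1.605e-17 m / 113.52778 m/s = 1.4137509e-19 s. 1 hour = 3600 s, so 1.4137509e-19 s = 1.4137509e-19 / 3600 = 3.9270859e-23 hour ≈ 3.927e-23 hour (4 s.f.).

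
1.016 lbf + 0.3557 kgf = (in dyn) 1 lbf = 4.4482216 N, so 1.016 lbf = 1.016 * 4.4482216 = 4.5193932 N. 1 kgf = 9.80665 N, so 0.3557 kgf = 0.3557 * 9.80665 = 3.4882254 N. Sum: 4.5193932 + 3.4882254 = 8.0076186 N. 1 dyn = 1e-05 N, so 8.0076186 N = 8.0076186 / 1e-05 = 800761.86 dyn ≈ 8.008e+05 dyn (4 s.f.). Final answer: 8.008e+05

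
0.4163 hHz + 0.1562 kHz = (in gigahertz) 1 hHz = 100 Hz, so 0.4163 hHz = 0.4163 * 100 = 41.63 Hz. 1 kHz = 1000 Hz, so 0.1562 kHz = 0.1562 * 1000 = 156.2 Hz. Sum: 41.63 + 156.2 = 197.83 Hz. 1 gigahertz = 1e+09 Hz, so 197.83 Hz = 197.83 / 1e+09 = 1.9783e-07 gigahertz ≈ 1.978e-07 gigahertz (4 s.f.). Final answer: 1.978e-07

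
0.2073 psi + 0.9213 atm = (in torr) 710.9. Check: 1 psi = 6894.7573 Pa, so 0.2073 psi = 0.2073 * 6894.7573 = 1429.2832 Pa. 1 atm = 101325 Pa, so 0.9213 atm = 0.9213 * 101325 = 93350.723 Pa. Sum: 1429.2832 + 93350.723 = 94780.006 Pa. 1 torr = 133.32237 Pa, so 94780.006 Pa = 94780.006 / 133.32237 = 710.90851 torr ≈ 710.9 torr (4 s.f.).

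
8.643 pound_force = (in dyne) 1 pound_force = 4.4482216 N, so 8.643 pound_force = 8.643 * 4.4482216 = 38.445979 N. 1 dyne = 1e-05 N, so 38.445979 N = 38.445979 / 1e-05 = 3844597.9 dyne ≈ 3.845e+06 dyne (4 s.f.). Final answer: 3.845e+06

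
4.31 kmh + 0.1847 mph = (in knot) 1 kmh = 0.27777778 m/s, so 4.31 kmh = 4.31 * 0.27777778 = 1.1972222 m/s. 1 mph = 0.44704 m/s, so 0.1847 mph = 0.1847 * 0.44704 = 0.082568288 m/s. Sum: 1.1972222 + 0.082568288 = 1.2797905 m/s. 1 knot = 0.51444444 m/s, so 1.2797905 m/s = 1.2797905 / 0.51444444 = 2.4877137 knot ≈ 2.488 knot (4 s.f.). Final answer: 2.488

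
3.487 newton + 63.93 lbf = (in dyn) 2.879e+07. Check: 3.487 newton = 3.487 N. 1 lbf = 4.4482216 N, so 63.93 lbf = 63.93 * 4.4482216 = 284.37481 N. Sum: 3.487 + 284.37481 = 287.86181 N. 1 dyn = 1e-05 N, so 287.86181 N = 287.86181 / 1e-05 = 28786181 dyn ≈ 2.879e+07 dyn (4 s.f.).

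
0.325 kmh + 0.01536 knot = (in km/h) 0.3534. Check: 1 kmh = 0.27777778 m/s, so 0.325 kmh = 0.325 * 0.27777778 = 0.090277778 m/s. 1 knot = 0.51444444 m/s, so 0.01536 knot = 0.01536 * 0.51444444 = 0.0079018667 m/s. Sum: 0.090277778 + 0.0079018667 = 0.098179644 m/s. 1 km/h = 0.27777778 m/s, so 0.098179644 m/s = 0.098179644 / 0.27777778 = 0.35344672 km/h ≈ 0.3534 km/h (4 s.f.).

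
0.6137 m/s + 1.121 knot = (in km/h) 4.285. Check: 0.6137 m/s is already in m/s. 1 knot = 0.51444444 m/s, so 1.121 knot = 1.121 * 0.51444444 = 0.57669222 m/s. Sum: 0.6137 + 0.57669222 = 1.1903922 m/s. 1 km/h = 0.27777778 m/s, so 1.1903922 m/s = 1.1903922 / 0.27777778 = 4.285412 km/h ≈ 4.285 km/h (4 s.f.).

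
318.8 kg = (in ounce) 1.125e+04. Check: 1 ounce = 0.028349523 kg, so 318.8 kg = 318.8 / 0.028349523 = 11245.339 ounce ≈ 1.125e+04 ounce (4 s.f.).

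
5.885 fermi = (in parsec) 1.907e-31. Check: 1 fermi = 1e-15 m, so 5.885 fermi = 5.885 * 1e-15 = 5.885e-15 m. 1 parsec = 3.0856776e+16 m, so 5.885e-15 m = 5.885e-15 / 3.0856776e+16 = 1.9071986e-31 parsec ≈ 1.907e-31 parsec (4 s.f.).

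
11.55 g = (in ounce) 0.4074. Check: 1 g = 0.001 kg, so 11.55 g = 11.55 * 0.001 = 0.01155 kg. 1 ounce = 0.028349523 kg, so 0.01155 kg = 0.01155 / 0.028349523 = 0.40741426 ounce ≈ 0.4074 ounce (4 s.f.).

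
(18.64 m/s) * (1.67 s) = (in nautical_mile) 0.01681. Check: 18.64 m/s is already in m/s. 1.67 s is already in s. Combine: 18.64 m/s * 1.67 s = 31.1288 m. 1 nautical_mile = 1852 m, so 31.1288 m = 31.1288 / 1852 = 0.016808207 nautical_mile ≈ 0.01681 nautical_mile (4 s.f.).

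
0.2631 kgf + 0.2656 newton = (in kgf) 0.2902. Check: 1 kgf = 9.80665 N, so 0.2631 kgf = 0.2631 * 9.80665 = 2.5801296 N. 0.2656 newton = 0.2656 N. Sum: 2.5801296 + 0.2656 = 2.8457296 N. 1 kgf = 9.80665 N, so 2.8457296 N = 2.8457296 / 9.80665 = 0.29018366 kgf ≈ 0.2902 kgf (4 s.f.).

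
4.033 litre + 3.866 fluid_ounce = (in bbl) 1 litre = 0.001 m^3, so 4.033 litre = 4.033 * 0.001 = 0.004033 m^3. 1 fluid_ounce = 2.957353e-05 m^3, so 3.866 fluid_ounce = 3.866 * 2.957353e-05 = 0.00011433127 m^3. Sum: 0.004033 + 0.00011433127 = 0.0041473313 m^3. 1 bbl = 0.15898729 m^3, so 0.0041473313 m^3 = 0.0041473313 / 0.15898729 = 0.026085929 bbl ≈ 0.02609 bbl (4 s.f.). Final answer: 0.02609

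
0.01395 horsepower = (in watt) 10.4. Check: 1 horsepower = 745.69987 W, so 0.01395 horsepower = 0.01395 * 745.69987 = 10.402513 W. 10.402513 W = 10.402513 watt ≈ 10.4 watt (4 s.f.).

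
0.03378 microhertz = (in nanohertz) 33.78. Check: 1 microhertz = 1e-06 Hz, so 0.03378 microhertz = 0.03378 * 1e-06 = 3.378e-08 Hz. 1 nanohertz = 1e-09 Hz, so 3.378e-08 Hz = 3.378e-08 / 1e-09 = 33.78 nanohertz.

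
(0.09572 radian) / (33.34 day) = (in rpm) 0.09572 radian = 0.09572 rad. 1 day = 86400 s, so 33.34 day = 33.34 * 86400 = 2880576 s. Combine: 0.09572 rad / 2880576 s = 3.3229465e-08 rad/s. 1 rpm = 0.10471976 rad/s, so 3.3229465e-08 rad/s = 3.3229465e-08 / 0.10471976 = 3.1731802e-07 rpm ≈ 3.173e-07 rpm (4 s.f.). Final answer: 3.173e-07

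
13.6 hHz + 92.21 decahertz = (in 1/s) 2282. Check: 1 hHz = 100 Hz, so 13.6 hHz = 13.6 * 100 = 1360 Hz. 1 decahertz = 10 Hz, so 92.21 decahertz = 92.21 * 10 = 922.1 Hz. Sum: 1360 + 922.1 = 2282.1 Hz. 2282.1 Hz = 2282.1 1/s ≈ 2282 1/s (4 s.f.).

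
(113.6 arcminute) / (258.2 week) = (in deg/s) 1 arcminute = 0.00029088821 rad, so 113.6 arcminute = 113.6 * 0.00029088821 = 0.033044901 rad. 1 week = 604800 s, so 258.2 week = 258.2 * 604800 = 1.5615936e+08 s. Combine: 0.033044901 rad / 1.5615936e+08 s = 2.1161012e-10 rad/s. 1 deg/s = 0.017453293 rad/s, so 2.1161012e-10 rad/s = 2.1161012e-10 / 0.017453293 = 1.2124367e-08 deg/s ≈ 1.212e-08 deg/s (4 s.f.). Final answer: 1.212e-08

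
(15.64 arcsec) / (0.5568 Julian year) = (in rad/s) 1 arcsec = 4.8481368e-06 rad, so 15.64 arcsec = 15.64 * 4.8481368e-06 = 7.582486e-05 rad. 1 Julian year = 31557600 s, so 0.5568 Julian year = 0.5568 * 31557600 = 17571272 s. Combine: 7.582486e-05 rad / 17571272 s = 4.3152744e-12 rad/s. Result: 4.3152744e-12 rad/s ≈ 4.315e-12 rad/s (4 s.f.). Final answer: 4.315e-12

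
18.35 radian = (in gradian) 18.35 radian = 18.35 rad. 1 gradian = 0.015707963 rad, so 18.35 rad = 18.35 / 0.015707963 = 1168.1973 gradian ≈ 1168 gradian (4 s.f.). Final answer: 1168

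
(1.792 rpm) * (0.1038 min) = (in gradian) 1 rpm = 0.10471976 rad/s, so 1.792 rpm = 1.792 * 0.10471976 = 0.1876578 rad/s. 1 min = 60 s, so 0.1038 min = 0.1038 * 60 = 6.228 s. Combine: 0.1876578 rad/s * 6.228 s = 1.1687328 rad. 1 gradian = 0.015707963 rad, so 1.1687328 rad = 1.1687328 / 0.015707963 = 74.40384 gradian ≈ 74.4 gradian (4 s.f.). Final answer: 74.4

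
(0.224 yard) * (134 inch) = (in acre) 0.0001723. Check: 1 yard = 0.9144 m, so 0.224 yard = 0.224 * 0.9144 = 0.2048256 m. 1 inch = 0.0254 m, so 134 inch = 134 * 0.0254 = 3.4036 m. Combine: 0.2048256 m * 3.4036 m = 0.69714441 m^2. 1 acre = 4046.8564 m^2, so 0.69714441 m^2 = 0.69714441 / 4046.8564 = 0.00017226814 acre ≈ 0.0001723 acre (4 s.f.).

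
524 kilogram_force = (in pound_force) 1155. Check: 1 kilogram_force = 9.80665 N, so 524 kilogram_force = 524 * 9.80665 = 5138.6846 N. 1 pound_force = 4.4482216 N, so 5138.6846 N = 5138.6846 / 4.4482216 = 1155.2223 pound_force ≈ 1155 pound_force (4 s.f.).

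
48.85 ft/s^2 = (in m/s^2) 14.89. Check: 1 ft/s^2 = 0.3048 m/s^2, so 48.85 ft/s^2 = 48.85 * 0.3048 = 14.88948 m/s^2. Result: 14.88948 m/s^2 ≈ 14.89 m/s^2 (4 s.f.).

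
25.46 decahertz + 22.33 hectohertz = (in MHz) 0.002488. Check: 1 decahertz = 10 Hz, so 25.46 decahertz = 25.46 * 10 = 254.6 Hz. 1 hectohertz = 100 Hz, so 22.33 hectohertz = 22.33 * 100 = 2233 Hz. Sum: 254.6 + 2233 = 2487.6 Hz. 1 MHz = 1000000 Hz, so 2487.6 Hz = 2487.6 / 1000000 = 0.0024876 MHz ≈ 0.002488 MHz (4 s.f.).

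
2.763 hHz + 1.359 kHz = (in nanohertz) 1.635e+12. Check: 1 hHz = 100 Hz, so 2.763 hHz = 2.763 * 100 = 276.3 Hz. 1 kHz = 1000 Hz, so 1.359 kHz = 1.359 * 1000 = 1359 Hz. Sum: 276.3 + 1359 = 1635.3 Hz. 1 nanohertz = 1e-09 Hz, so 1635.3 Hz = 1635.3 / 1e-09 = 1.6353e+12 nanohertz ≈ 1.635e+12 nanohertz (4 s.f.).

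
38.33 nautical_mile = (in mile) 1 nautical_mile = 1852 m, so 38.33 nautical_mile = 38.33 * 1852 = 70987.16 m. 1 mile = 1609.344 m, so 70987.16 m = 70987.16 / 1609.344 = 44.109376 mile ≈ 44.11 mile (4 s.f.). Final answer: 44.11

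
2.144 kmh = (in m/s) 0.5956. Check: 1 kmh = 0.27777778 m/s, so 2.144 kmh = 2.144 * 0.27777778 = 0.59555556 m/s. Result: 0.59555556 m/s ≈ 0.5956 m/s (4 s.f.).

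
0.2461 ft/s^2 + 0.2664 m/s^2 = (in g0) 1 ft/s^2 = 0.3048 m/s^2, so 0.2461 ft/s^2 = 0.2461 * 0.3048 = 0.07501128 m/s^2. 0.2664 m/s^2 is already in m/s^2. Sum: 0.07501128 + 0.2664 = 0.34141128 m/s^2. 1 g0 = 9.80665 m/s^2, so 0.34141128 m/s^2 = 0.34141128 / 9.80665 = 0.034814262 g0 ≈ 0.03481 g0 (4 s.f.). Final answer: 0.03481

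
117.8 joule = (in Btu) 0.1117. Check: 117.8 joule = 117.8 J. 1 Btu = 1055.0559 J, so 117.8 J = 117.8 / 1055.0559 = 0.11165286 Btu ≈ 0.1117 Btu (4 s.f.).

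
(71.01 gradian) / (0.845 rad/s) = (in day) 1.528e-05. Check: 1 gradian = 0.015707963 rad, so 71.01 gradian = 71.01 * 0.015707963 = 1.1154225 rad. 0.845 rad/s is already in rad/s. Combine: 1.1154225 rad / 0.845 rad/s = 1.3200266 s. 1 day = 86400 s, so 1.3200266 s = 1.3200266 / 86400 = 1.5278086e-05 day ≈ 1.528e-05 day (4 s.f.).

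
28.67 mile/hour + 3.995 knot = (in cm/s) 1487. Check: 1 mile/hour = 0.44704 m/s, so 28.67 mile/hour = 28.67 * 0.44704 = 12.816637 m/s. 1 knot = 0.51444444 m/s, so 3.995 knot = 3.995 * 0.51444444 = 2.0552056 m/s. Sum: 12.816637 + 2.0552056 = 14.871842 m/s. 1 cm/s = 0.01 m/s, so 14.871842 m/s = 14.871842 / 0.01 = 1487.1842 cm/s ≈ 1487 cm/s (4 s.f.).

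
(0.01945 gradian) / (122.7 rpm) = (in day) 1 gradian = 0.015707963 rad, so 0.01945 gradian = 0.01945 * 0.015707963 = 0.00030551989 rad. 1 rpm = 0.10471976 rad/s, so 122.7 rpm = 122.7 * 0.10471976 = 12.849114 rad/s. Combine: 0.00030551989 rad / 12.849114 rad/s = 2.3777506e-05 s. 1 day = 86400 s, so 2.3777506e-05 s = 2.3777506e-05 / 86400 = 2.7520262e-10 day ≈ 2.752e-10 day (4 s.f.). Final answer: 2.752e-10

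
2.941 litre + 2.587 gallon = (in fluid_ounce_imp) 1 litre = 0.001 m^3, so 2.941 litre = 2.941 * 0.001 = 0.002941 m^3. 1 gallon = 0.0037854118 m^3, so 2.587 gallon = 2.587 * 0.0037854118 = 0.0097928603 m^3. Sum: 0.002941 + 0.0097928603 = 0.01273386 m^3. 1 fluid_ounce_imp = 2.8413063e-05 m^3, so 0.01273386 m^3 = 0.01273386 / 2.8413063e-05 = 448.16923 fluid_ounce_imp ≈ 448.2 fluid_ounce_imp (4 s.f.). Final answer: 448.2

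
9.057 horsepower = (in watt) 6754. Check: 1 horsepower = 745.69987 W, so 9.057 horsepower = 9.057 * 745.69987 = 6753.8037 W. 6753.8037 W = 6753.8037 watt ≈ 6754 watt (4 s.f.).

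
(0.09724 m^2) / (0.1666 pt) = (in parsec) 5.362e-14. Check: 0.09724 m^2 is already in m^2. 1 pt = 0.00035277778 m, so 0.1666 pt = 0.1666 * 0.00035277778 = 5.8772778e-05 m. Combine: 0.09724 m^2 / 5.8772778e-05 m = 1654.5075 m. 1 parsec = 3.0856776e+16 m, so 1654.5075 m = 1654.5075 / 3.0856776e+16 = 5.3618936e-14 parsec ≈ 5.362e-14 parsec (4 s.f.).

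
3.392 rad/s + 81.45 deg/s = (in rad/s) 4.814. Check: 3.392 rad/s is already in rad/s. 1 deg/s = 0.017453293 rad/s, so 81.45 deg/s = 81.45 * 0.017453293 = 1.4215707 rad/s. Sum: 3.392 + 1.4215707 = 4.8135707 rad/s. Result: 4.8135707 rad/s ≈ 4.814 rad/s (4 s.f.).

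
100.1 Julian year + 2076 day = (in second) 1 Julian year = 31557600 s, so 100.1 Julian year = 100.1 * 31557600 = 3.1589158e+09 s. 1 day = 86400 s, so 2076 day = 2076 * 86400 = 1.793664e+08 s. Sum: 3.1589158e+09 + 1.793664e+08 = 3.3382822e+09 s. 3.3382822e+09 s = 3.3382822e+09 second ≈ 3.338e+09 second (4 s.f.). Final answer: 3.338e+09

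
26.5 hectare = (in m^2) 1 hectare = 10000 m^2, so 26.5 hectare = 26.5 * 10000 = 265000 m^2. Result: 265000 m^2 ≈ 2.65e+05 m^2 (4 s.f.). Final answer: 2.65e+05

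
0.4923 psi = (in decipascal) 3.394e+04. Check: 1 psi = 6894.7573 Pa, so 0.4923 psi = 0.4923 * 6894.7573 = 3394.289 Pa. 1 decipascal = 0.1 Pa, so 3394.289 Pa = 3394.289 / 0.1 = 33942.89 decipascal ≈ 3.394e+04 decipascal (4 s.f.).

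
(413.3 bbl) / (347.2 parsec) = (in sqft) 6.602e-17. Check: 1 bbl = 0.15898729 m^3, so 413.3 bbl = 413.3 * 0.15898729 = 65.709449 m^3. 1 parsec = 3.0856776e+16 m, so 347.2 parsec = 347.2 * 3.0856776e+16 = 1.0713473e+19 m. Combine: 65.709449 m^3 / 1.0713473e+19 m = 6.1333474e-18 m^2. 1 sqft = 0.09290304 m^2, so 6.1333474e-18 m^2 = 6.1333474e-18 / 0.09290304 = 6.6018802e-17 sqft ≈ 6.602e-17 sqft (4 s.f.).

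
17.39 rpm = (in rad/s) 1.821. Check: 1 rpm = 0.10471976 rad/s, so 17.39 rpm = 17.39 * 0.10471976 = 1.8210765 rad/s. Result: 1.8210765 rad/s ≈ 1.821 rad/s (4 s.f.).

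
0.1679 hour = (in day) 1 hour = 3600 s, so 0.1679 hour = 0.1679 * 3600 = 604.44 s. 1 day = 86400 s, so 604.44 s = 604.44 / 86400 = 0.0069958333 day ≈ 0.006996 day (4 s.f.). Final answer: 0.006996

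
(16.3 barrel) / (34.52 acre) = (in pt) 0.05258. Check: 1 barrel = 0.15898729 m^3, so 16.3 barrel = 16.3 * 0.15898729 = 2.5914929 m^3. 1 acre = 4046.8564 m^2, so 34.52 acre = 34.52 * 4046.8564 = 139697.48 m^2. Combine: 2.5914929 m^3 / 139697.48 m^2 = 1.8550749e-05 m. 1 pt = 0.00035277778 m, so 1.8550749e-05 m = 1.8550749e-05 / 0.00035277778 = 0.052584799 pt ≈ 0.05258 pt (4 s.f.).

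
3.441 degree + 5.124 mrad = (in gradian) 1 degree = 0.017453293 rad, so 3.441 degree = 3.441 * 0.017453293 = 0.06005678 rad. 1 mrad = 0.001 rad, so 5.124 mrad = 5.124 * 0.001 = 0.005124 rad. Sum: 0.06005678 + 0.005124 = 0.06518078 rad. 1 gradian = 0.015707963 rad, so 0.06518078 rad = 0.06518078 / 0.015707963 = 4.1495373 gradian ≈ 4.15 gradian (4 s.f.). Final answer: 4.15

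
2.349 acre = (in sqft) 1.023e+05. Check: 1 acre = 4046.8564 m^2, so 2.349 acre = 2.349 * 4046.8564 = 9506.0657 m^2. 1 sqft = 0.09290304 m^2, so 9506.0657 m^2 = 9506.0657 / 0.09290304 = 102322.44 sqft ≈ 1.023e+05 sqft (4 s.f.).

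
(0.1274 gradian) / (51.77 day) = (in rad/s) 1 gradian = 0.015707963 rad, so 0.1274 gradian = 0.1274 * 0.015707963 = 0.0020011945 rad. 1 day = 86400 s, so 51.77 day = 51.77 * 86400 = 4472928 s. Combine: 0.0020011945 rad / 4472928 s = 4.4740146e-10 rad/s. Result: 4.4740146e-10 rad/s ≈ 4.474e-10 rad/s (4 s.f.). Final answer: 4.474e-10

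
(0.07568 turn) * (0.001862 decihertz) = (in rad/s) 1 turn = 6.2831853 rad, so 0.07568 turn = 0.07568 * 6.2831853 = 0.47551146 rad. 1 decihertz = 0.1 Hz, so 0.001862 decihertz = 0.001862 * 0.1 = 0.0001862 Hz. Combine: 0.47551146 rad * 0.0001862 Hz = 8.8540235e-05 rad/s. Result: 8.8540235e-05 rad/s ≈ 8.854e-05 rad/s (4 s.f.). Final answer: 8.854e-05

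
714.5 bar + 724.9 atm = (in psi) 2.102e+04. Check: 1 bar = 100000 Pa, so 714.5 bar = 714.5 * 100000 = 71450000 Pa. 1 atm = 101325 Pa, so 724.9 atm = 724.9 * 101325 = 73450492 Pa. Sum: 71450000 + 73450492 = 1.4490049e+08 Pa. 1 psi = 6894.7573 Pa, so 1.4490049e+08 Pa = 1.4490049e+08 / 6894.7573 = 21016.04 psi ≈ 2.102e+04 psi (4 s.f.).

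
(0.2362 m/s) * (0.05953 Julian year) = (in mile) 0.2362 m/s is already in m/s. 1 Julian year = 31557600 s, so 0.05953 Julian year = 0.05953 * 31557600 = 1878623.9 s. Combine: 0.2362 m/s * 1878623.9 s = 443730.97 m. 1 mile = 1609.344 m, so 443730.97 m = 443730.97 / 1609.344 = 275.72164 mile ≈ 275.7 mile (4 s.f.). Final answer: 275.7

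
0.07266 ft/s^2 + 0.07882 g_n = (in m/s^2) 1 ft/s^2 = 0.3048 m/s^2, so 0.07266 ft/s^2 = 0.07266 * 0.3048 = 0.022146768 m/s^2. 1 g_n = 9.80665 m/s^2, so 0.07882 g_n = 0.07882 * 9.80665 = 0.77296015 m/s^2. Sum: 0.022146768 + 0.77296015 = 0.79510692 m/s^2. Result: 0.79510692 m/s^2 ≈ 0.7951 m/s^2 (4 s.f.). Final answer: 0.7951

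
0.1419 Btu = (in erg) 1 Btu = 1055.0559 J, so 0.1419 Btu = 0.1419 * 1055.0559 = 149.71243 J. 1 erg = 1e-07 J, so 149.71243 J = 149.71243 / 1e-07 = 1.4971243e+09 erg ≈ 1.497e+09 erg (4 s.f.). Final answer: 1.497e+09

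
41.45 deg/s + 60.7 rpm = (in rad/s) 1 deg/s = 0.017453293 rad/s, so 41.45 deg/s = 41.45 * 0.017453293 = 0.72343897 rad/s. 1 rpm = 0.10471976 rad/s, so 60.7 rpm = 60.7 * 0.10471976 = 6.3564891 rad/s. Sum: 0.72343897 + 6.3564891 = 7.0799281 rad/s. Result: 7.0799281 rad/s ≈ 7.08 rad/s (4 s.f.). Final answer: 7.08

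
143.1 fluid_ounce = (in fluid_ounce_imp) 148.9. Check: 1 fluid_ounce = 2.957353e-05 m^3, so 143.1 fluid_ounce = 143.1 * 2.957353e-05 = 0.0042319721 m^3. 1 fluid_ounce_imp = 2.8413063e-05 m^3, so 0.0042319721 m^3 = 0.0042319721 / 2.8413063e-05 = 148.94459 fluid_ounce_imp ≈ 148.9 fluid_ounce_imp (4 s.f.).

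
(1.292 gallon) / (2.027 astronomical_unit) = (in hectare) 1 gallon = 0.0037854118 m^3, so 1.292 gallon = 1.292 * 0.0037854118 = 0.004890752 m^3. 1 astronomical_unit = 1.4959787e+11 m, so 2.027 astronomical_unit = 2.027 * 1.4959787e+11 = 3.0323488e+11 m. Combine: 0.004890752 m^3 / 3.0323488e+11 m = 1.6128593e-14 m^2. 1 hectare = 10000 m^2, so 1.6128593e-14 m^2 = 1.6128593e-14 / 10000 = 1.6128593e-18 hectare ≈ 1.613e-18 hectare (4 s.f.). Final answer: 1.613e-18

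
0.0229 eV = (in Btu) 3.478e-24. Check: 1 eV = 1.6021766e-19 J, so 0.0229 eV = 0.0229 * 1.6021766e-19 = 3.6689845e-21 J. 1 Btu = 1055.0559 J, so 3.6689845e-21 J = 3.6689845e-21 / 1055.0559 = 3.4775263e-24 Btu ≈ 3.478e-24 Btu (4 s.f.).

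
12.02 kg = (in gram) 1 gram = 0.001 kg, so 12.02 kg = 12.02 / 0.001 = 12020 gram ≈ 1.202e+04 gram (4 s.f.). Final answer: 1.202e+04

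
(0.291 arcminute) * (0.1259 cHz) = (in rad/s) 1 arcminute = 0.00029088821 rad, so 0.291 arcminute = 0.291 * 0.00029088821 = 8.4648469e-05 rad. 1 cHz = 0.01 Hz, so 0.1259 cHz = 0.1259 * 0.01 = 0.001259 Hz. Combine: 8.4648469e-05 rad * 0.001259 Hz = 1.0657242e-07 rad/s. Result: 1.0657242e-07 rad/s ≈ 1.066e-07 rad/s (4 s.f.). Final answer: 1.066e-07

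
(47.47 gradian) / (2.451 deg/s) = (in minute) 0.2905. Check: 1 gradian = 0.015707963 rad, so 47.47 gradian = 47.47 * 0.015707963 = 0.74565702 rad. 1 deg/s = 0.017453293 rad/s, so 2.451 deg/s = 2.451 * 0.017453293 = 0.04277802 rad/s. Combine: 0.74565702 rad / 0.04277802 rad/s = 17.430845 s. 1 minute = 60 s, so 17.430845 s = 17.430845 / 60 = 0.29051408 minute ≈ 0.2905 minute (4 s.f.).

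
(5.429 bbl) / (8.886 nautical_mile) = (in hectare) 1 bbl = 0.15898729 m^3, so 5.429 bbl = 5.429 * 0.15898729 = 0.86314202 m^3. 1 nautical_mile = 1852 m, so 8.886 nautical_mile = 8.886 * 1852 = 16456.872 m. Combine: 0.86314202 m^3 / 16456.872 m = 5.2448729e-05 m^2. 1 hectare = 10000 m^2, so 5.2448729e-05 m^2 = 5.2448729e-05 / 10000 = 5.2448729e-09 hectare ≈ 5.245e-09 hectare (4 s.f.). Final answer: 5.245e-09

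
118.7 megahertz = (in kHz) 1.187e+05. Check: 1 megahertz = 1000000 Hz, so 118.7 megahertz = 118.7 * 1000000 = 1.187e+08 Hz. 1 kHz = 1000 Hz, so 1.187e+08 Hz = 1.187e+08 / 1000 = 118700 kHz ≈ 1.187e+05 kHz (4 s.f.).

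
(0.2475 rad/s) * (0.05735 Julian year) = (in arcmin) 1.54e+09. Check: 0.2475 rad/s is already in rad/s. 1 Julian year = 31557600 s, so 0.05735 Julian year = 0.05735 * 31557600 = 1809828.4 s. Combine: 0.2475 rad/s * 1809828.4 s = 447932.52 rad. 1 arcmin = 0.00029088821 rad, so 447932.52 rad = 447932.52 / 0.00029088821 = 1.5398786e+09 arcmin ≈ 1.54e+09 arcmin (4 s.f.).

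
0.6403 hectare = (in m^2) 6403. Check: 1 hectare = 10000 m^2, so 0.6403 hectare = 0.6403 * 10000 = 6403 m^2. Result: 6403 m^2.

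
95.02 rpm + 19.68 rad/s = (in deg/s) 1 rpm = 0.10471976 rad/s, so 95.02 rpm = 95.02 * 0.10471976 = 9.9504711 rad/s. 19.68 rad/s is already in rad/s. Sum: 9.9504711 + 19.68 = 29.630471 rad/s. 1 deg/s = 0.017453293 rad/s, so 29.630471 rad/s = 29.630471 / 0.017453293 = 1697.7009 deg/s ≈ 1698 deg/s (4 s.f.). Final answer: 1698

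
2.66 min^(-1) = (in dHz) 1 min^(-1) = 0.016666667 Hz, so 2.66 min^(-1) = 2.66 * 0.016666667 = 0.044333333 Hz. 1 dHz = 0.1 Hz, so 0.044333333 Hz = 0.044333333 / 0.1 = 0.44333333 dHz ≈ 0.4433 dHz (4 s.f.). Final answer: 0.4433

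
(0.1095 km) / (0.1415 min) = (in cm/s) 1290. Check: 1 km = 1000 m, so 0.1095 km = 0.1095 * 1000 = 109.5 m. 1 min = 60 s, so 0.1415 min = 0.1415 * 60 = 8.49 s. Combine: 109.5 m / 8.49 s = 12.897527 m/s. 1 cm/s = 0.01 m/s, so 12.897527 m/s = 12.897527 / 0.01 = 1289.7527 cm/s ≈ 1290 cm/s (4 s.f.).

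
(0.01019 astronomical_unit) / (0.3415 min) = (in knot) 1 astronomical_unit = 1.4959787e+11 m, so 0.01019 astronomical_unit = 0.01019 * 1.4959787e+11 = 1.5244023e+09 m. 1 min = 60 s, so 0.3415 min = 0.3415 * 60 = 20.49 s. Combine: 1.5244023e+09 m / 20.49 s = 74397379 m/s. 1 knot = 0.51444444 m/s, so 74397379 m/s = 74397379 / 0.51444444 = 1.4461694e+08 knot ≈ 1.446e+08 knot (4 s.f.). Final answer: 1.446e+08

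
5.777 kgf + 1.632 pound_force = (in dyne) 1 kgf = 9.80665 N, so 5.777 kgf = 5.777 * 9.80665 = 56.653017 N. 1 pound_force = 4.4482216 N, so 1.632 pound_force = 1.632 * 4.4482216 = 7.2594977 N. Sum: 56.653017 + 7.2594977 = 63.912515 N. 1 dyne = 1e-05 N, so 63.912515 N = 63.912515 / 1e-05 = 6391251.5 dyne ≈ 6.391e+06 dyne (4 s.f.). Final answer: 6.391e+06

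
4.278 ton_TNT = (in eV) 1.117e+29. Check: 1 ton_TNT = 4.184e+09 J, so 4.278 ton_TNT = 4.278 * 4.184e+09 = 1.7899152e+10 J. 1 eV = 1.6021766e-19 J, so 1.7899152e+10 J = 1.7899152e+10 / 1.6021766e-19 = 1.1171772e+29 eV ≈ 1.117e+29 eV (4 s.f.).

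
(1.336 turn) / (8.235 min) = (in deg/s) 0.9734. Check: 1 turn = 6.2831853 rad, so 1.336 turn = 1.336 * 6.2831853 = 8.3943356 rad. 1 min = 60 s, so 8.235 min = 8.235 * 60 = 494.1 s. Combine: 8.3943356 rad / 494.1 s = 0.016989143 rad/s. 1 deg/s = 0.017453293 rad/s, so 0.016989143 rad/s = 0.016989143 / 0.017453293 = 0.97340619 deg/s ≈ 0.9734 deg/s (4 s.f.).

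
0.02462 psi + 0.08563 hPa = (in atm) 0.00176. Check: 1 psi = 6894.7573 Pa, so 0.02462 psi = 0.02462 * 6894.7573 = 169.74892 Pa. 1 hPa = 100 Pa, so 0.08563 hPa = 0.08563 * 100 = 8.563 Pa. Sum: 169.74892 + 8.563 = 178.31192 Pa. 1 atm = 101325 Pa, so 178.31192 Pa = 178.31192 / 101325 = 0.0017598019 atm ≈ 0.00176 atm (4 s.f.).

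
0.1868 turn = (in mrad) 1 turn = 6.2831853 rad, so 0.1868 turn = 0.1868 * 6.2831853 = 1.173699 rad. 1 mrad = 0.001 rad, so 1.173699 rad = 1.173699 / 0.001 = 1173.699 mrad ≈ 1174 mrad (4 s.f.). Final answer: 1174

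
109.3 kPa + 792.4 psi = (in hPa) 5.573e+04. Check: 1 kPa = 1000 Pa, so 109.3 kPa = 109.3 * 1000 = 109300 Pa. 1 psi = 6894.7573 Pa, so 792.4 psi = 792.4 * 6894.7573 = 5463405.7 Pa. Sum: 109300 + 5463405.7 = 5572705.7 Pa. 1 hPa = 100 Pa, so 5572705.7 Pa = 5572705.7 / 100 = 55727.057 hPa ≈ 5.573e+04 hPa (4 s.f.).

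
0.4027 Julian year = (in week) 1 Julian year = 31557600 s, so 0.4027 Julian year = 0.4027 * 31557600 = 12708246 s. 1 week = 604800 s, so 12708246 s = 12708246 / 604800 = 21.012311 week ≈ 21.01 week (4 s.f.). Final answer: 21.01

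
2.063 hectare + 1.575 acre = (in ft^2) 2.907e+05. Check: 1 hectare = 10000 m^2, so 2.063 hectare = 2.063 * 10000 = 20630 m^2. 1 acre = 4046.8564 m^2, so 1.575 acre = 1.575 * 4046.8564 = 6373.7989 m^2. Sum: 20630 + 6373.7989 = 27003.799 m^2. 1 ft^2 = 0.09290304 m^2, so 27003.799 m^2 = 27003.799 / 0.09290304 = 290666.47 ft^2 ≈ 2.907e+05 ft^2 (4 s.f.).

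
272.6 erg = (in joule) 2.726e-05. Check: 1 erg = 1e-07 J, so 272.6 erg = 272.6 * 1e-07 = 2.726e-05 J. 2.726e-05 J = 2.726e-05 joule.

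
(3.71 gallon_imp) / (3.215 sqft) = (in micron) 1 gallon_imp = 0.00454609 m^3, so 3.71 gallon_imp = 3.71 * 0.00454609 = 0.016865994 m^3. 1 sqft = 0.09290304 m^2, so 3.215 sqft = 3.215 * 0.09290304 = 0.29868327 m^2. Combine: 0.016865994 m^3 / 0.29868327 m^2 = 0.056467822 m. 1 micron = 1e-06 m, so 0.056467822 m = 0.056467822 / 1e-06 = 56467.822 micron ≈ 5.647e+04 micron (4 s.f.). Final answer: 5.647e+04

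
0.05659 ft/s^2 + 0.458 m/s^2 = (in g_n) 1 ft/s^2 = 0.3048 m/s^2, so 0.05659 ft/s^2 = 0.05659 * 0.3048 = 0.017248632 m/s^2. 0.458 m/s^2 is already in m/s^2. Sum: 0.017248632 + 0.458 = 0.47524863 m/s^2. 1 g_n = 9.80665 m/s^2, so 0.47524863 m/s^2 = 0.47524863 / 9.80665 = 0.048461874 g_n ≈ 0.04846 g_n (4 s.f.). Final answer: 0.04846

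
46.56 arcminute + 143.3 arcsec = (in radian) 1 arcminute = 0.00029088821 rad, so 46.56 arcminute = 46.56 * 0.00029088821 = 0.013543755 rad. 1 arcsec = 4.8481368e-06 rad, so 143.3 arcsec = 143.3 * 4.8481368e-06 = 0.00069473801 rad. Sum: 0.013543755 + 0.00069473801 = 0.014238493 rad. 0.014238493 rad = 0.014238493 radian ≈ 0.01424 radian (4 s.f.). Final answer: 0.01424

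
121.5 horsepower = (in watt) 9.06e+04. Check: 1 horsepower = 745.69987 W, so 121.5 horsepower = 121.5 * 745.69987 = 90602.534 W. 90602.534 W = 90602.534 watt ≈ 9.06e+04 watt (4 s.f.).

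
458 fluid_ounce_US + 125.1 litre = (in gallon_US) 36.63. Check: 1 fluid_ounce_US = 2.957353e-05 m^3, so 458 fluid_ounce_US = 458 * 2.957353e-05 = 0.013544677 m^3. 1 litre = 0.001 m^3, so 125.1 litre = 125.1 * 0.001 = 0.1251 m^3. Sum: 0.013544677 + 0.1251 = 0.13864468 m^3. 1 gallon_US = 0.0037854118 m^3, so 0.13864468 m^3 = 0.13864468 / 0.0037854118 = 36.626049 gallon_US ≈ 36.63 gallon_US (4 s.f.).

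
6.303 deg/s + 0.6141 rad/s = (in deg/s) 1 deg/s = 0.017453293 rad/s, so 6.303 deg/s = 6.303 * 0.017453293 = 0.1100081 rad/s. 0.6141 rad/s is already in rad/s. Sum: 0.1100081 + 0.6141 = 0.7241081 rad/s. 1 deg/s = 0.017453293 rad/s, so 0.7241081 rad/s = 0.7241081 / 0.017453293 = 41.488338 deg/s ≈ 41.49 deg/s (4 s.f.). Final answer: 41.49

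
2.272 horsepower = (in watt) 1694. Check: 1 horsepower = 745.69987 W, so 2.272 horsepower = 2.272 * 745.69987 = 1694.2301 W. 1694.2301 W = 1694.2301 watt ≈ 1694 watt (4 s.f.).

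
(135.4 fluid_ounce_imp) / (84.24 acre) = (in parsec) 3.657e-25. Check: 1 fluid_ounce_imp = 2.8413063e-05 m^3, so 135.4 fluid_ounce_imp = 135.4 * 2.8413063e-05 = 0.0038471287 m^3. 1 acre = 4046.8564 m^2, so 84.24 acre = 84.24 * 4046.8564 = 340907.19 m^2. Combine: 0.0038471287 m^3 / 340907.19 m^2 = 1.1284974e-08 m. 1 parsec = 3.0856776e+16 m, so 1.1284974e-08 m = 1.1284974e-08 / 3.0856776e+16 = 3.6572109e-25 parsec ≈ 3.657e-25 parsec (4 s.f.).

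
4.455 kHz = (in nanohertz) 4.455e+12. Check: 1 kHz = 1000 Hz, so 4.455 kHz = 4.455 * 1000 = 4455 Hz. 1 nanohertz = 1e-09 Hz, so 4455 Hz = 4455 / 1e-09 = 4.455e+12 nanohertz.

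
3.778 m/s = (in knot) 7.344. Check: 1 knot = 0.51444444 m/s, so 3.778 m/s = 3.778 / 0.51444444 = 7.3438445 knot ≈ 7.344 knot (4 s.f.).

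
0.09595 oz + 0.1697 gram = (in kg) 1 oz = 0.028349523 kg, so 0.09595 oz = 0.09595 * 0.028349523 = 0.0027201367 kg. 1 gram = 0.001 kg, so 0.1697 gram = 0.1697 * 0.001 = 0.0001697 kg. Sum: 0.0027201367 + 0.0001697 = 0.0028898367 kg. Result: 0.0028898367 kg ≈ 0.00289 kg (4 s.f.). Final answer: 0.00289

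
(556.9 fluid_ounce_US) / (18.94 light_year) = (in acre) 2.271e-23. Check: 1 fluid_ounce_US = 2.957353e-05 m^3, so 556.9 fluid_ounce_US = 556.9 * 2.957353e-05 = 0.016469499 m^3. 1 light_year = 9.4607305e+15 m, so 18.94 light_year = 18.94 * 9.4607305e+15 = 1.7918624e+17 m. Combine: 0.016469499 m^3 / 1.7918624e+17 m = 9.1912744e-20 m^2. 1 acre = 4046.8564 m^2, so 9.1912744e-20 m^2 = 9.1912744e-20 / 4046.8564 = 2.2712134e-23 acre ≈ 2.271e-23 acre (4 s.f.).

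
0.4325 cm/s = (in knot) 0.008407. Check: 1 cm/s = 0.01 m/s, so 0.4325 cm/s = 0.4325 * 0.01 = 0.004325 m/s. 1 knot = 0.51444444 m/s, so 0.004325 m/s = 0.004325 / 0.51444444 = 0.0084071274 knot ≈ 0.008407 knot (4 s.f.).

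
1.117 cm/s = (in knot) 0.02171. Check: 1 cm/s = 0.01 m/s, so 1.117 cm/s = 1.117 * 0.01 = 0.01117 m/s. 1 knot = 0.51444444 m/s, so 0.01117 m/s = 0.01117 / 0.51444444 = 0.021712743 knot ≈ 0.02171 knot (4 s.f.).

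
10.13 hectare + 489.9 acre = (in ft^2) 2.243e+07. Check: 1 hectare = 10000 m^2, so 10.13 hectare = 10.13 * 10000 = 101300 m^2. 1 acre = 4046.8564 m^2, so 489.9 acre = 489.9 * 4046.8564 = 1982555 m^2. Sum: 101300 + 1982555 = 2083855 m^2. 1 ft^2 = 0.09290304 m^2, so 2083855 m^2 = 2083855 / 0.09290304 = 22430428 ft^2 ≈ 2.243e+07 ft^2 (4 s.f.).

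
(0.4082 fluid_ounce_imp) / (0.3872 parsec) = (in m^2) 9.707e-22. Check: 1 fluid_ounce_imp = 2.8413063e-05 m^3, so 0.4082 fluid_ounce_imp = 0.4082 * 2.8413063e-05 = 1.1598212e-05 m^3. 1 parsec = 3.0856776e+16 m, so 0.3872 parsec = 0.3872 * 3.0856776e+16 = 1.1947744e+16 m. Combine: 1.1598212e-05 m^3 / 1.1947744e+16 m = 9.7074498e-22 m^2. Result: 9.7074498e-22 m^2 ≈ 9.707e-22 m^2 (4 s.f.).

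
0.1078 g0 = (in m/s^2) 1 g0 = 9.80665 m/s^2, so 0.1078 g0 = 0.1078 * 9.80665 = 1.0571569 m/s^2. Result: 1.0571569 m/s^2 ≈ 1.057 m/s^2 (4 s.f.). Final answer: 1.057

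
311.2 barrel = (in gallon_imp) 1 barrel = 0.15898729 m^3, so 311.2 barrel = 311.2 * 0.15898729 = 49.476846 m^3. 1 gallon_imp = 0.00454609 m^3, so 49.476846 m^3 = 49.476846 / 0.00454609 = 10883.385 gallon_imp ≈ 1.088e+04 gallon_imp (4 s.f.). Final answer: 1.088e+04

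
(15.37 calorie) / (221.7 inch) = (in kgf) 1 calorie = 4.184 J, so 15.37 calorie = 15.37 * 4.184 = 64.30808 J. 1 inch = 0.0254 m, so 221.7 inch = 221.7 * 0.0254 = 5.63118 m. Combine: 64.30808 J / 5.63118 m = 11.420001 N. 1 kgf = 9.80665 N, so 11.420001 N = 11.420001 / 9.80665 = 1.164516 kgf ≈ 1.165 kgf (4 s.f.). Final answer: 1.165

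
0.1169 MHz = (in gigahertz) 1 MHz = 1000000 Hz, so 0.1169 MHz = 0.1169 * 1000000 = 116900 Hz. 1 gigahertz = 1e+09 Hz, so 116900 Hz = 116900 / 1e+09 = 0.0001169 gigahertz. Final answer: 0.0001169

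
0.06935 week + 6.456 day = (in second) 5.997e+05. Check: 1 week = 604800 s, so 0.06935 week = 0.06935 * 604800 = 41942.88 s. 1 day = 86400 s, so 6.456 day = 6.456 * 86400 = 557798.4 s. Sum: 41942.88 + 557798.4 = 599741.28 s. 599741.28 s = 599741.28 second ≈ 5.997e+05 second (4 s.f.).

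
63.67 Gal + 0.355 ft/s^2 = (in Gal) 74.49. Check: 1 Gal = 0.01 m/s^2, so 63.67 Gal = 63.67 * 0.01 = 0.6367 m/s^2. 1 ft/s^2 = 0.3048 m/s^2, so 0.355 ft/s^2 = 0.355 * 0.3048 = 0.108204 m/s^2. Sum: 0.6367 + 0.108204 = 0.744904 m/s^2. 1 Gal = 0.01 m/s^2, so 0.744904 m/s^2 = 0.744904 / 0.01 = 74.4904 Gal ≈ 74.49 Gal (4 s.f.).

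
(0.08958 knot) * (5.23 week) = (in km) 1 knot = 0.51444444 m/s, so 0.08958 knot = 0.08958 * 0.51444444 = 0.046083933 m/s. 1 week = 604800 s, so 5.23 week = 5.23 * 604800 = 3163104 s. Combine: 0.046083933 m/s * 3163104 s = 145768.27 m. 1 km = 1000 m, so 145768.27 m = 145768.27 / 1000 = 145.76827 km ≈ 145.8 km (4 s.f.). Final answer: 145.8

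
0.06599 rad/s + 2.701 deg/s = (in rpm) 0.06599 rad/s is already in rad/s. 1 deg/s = 0.017453293 rad/s, so 2.701 deg/s = 2.701 * 0.017453293 = 0.047141343 rad/s. Sum: 0.06599 + 0.047141343 = 0.11313134 rad/s. 1 rpm = 0.10471976 rad/s, so 0.11313134 rad/s = 0.11313134 / 0.10471976 = 1.0803247 rpm ≈ 1.08 rpm (4 s.f.). Final answer: 1.08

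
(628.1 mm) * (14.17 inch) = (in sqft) 2.433. Check: 1 mm = 0.001 m, so 628.1 mm = 628.1 * 0.001 = 0.6281 m. 1 inch = 0.0254 m, so 14.17 inch = 14.17 * 0.0254 = 0.359918 m. Combine: 0.6281 m * 0.359918 m = 0.2260645 m^2. 1 sqft = 0.09290304 m^2, so 0.2260645 m^2 = 0.2260645 / 0.09290304 = 2.433338 sqft ≈ 2.433 sqft (4 s.f.).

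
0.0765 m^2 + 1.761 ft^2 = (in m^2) 0.2401. Check: 0.0765 m^2 is already in m^2. 1 ft^2 = 0.09290304 m^2, so 1.761 ft^2 = 1.761 * 0.09290304 = 0.16360225 m^2. Sum: 0.0765 + 0.16360225 = 0.24010225 m^2. Result: 0.24010225 m^2 ≈ 0.2401 m^2 (4 s.f.).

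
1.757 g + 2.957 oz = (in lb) 1 g = 0.001 kg, so 1.757 g = 1.757 * 0.001 = 0.001757 kg. 1 oz = 0.028349523 kg, so 2.957 oz = 2.957 * 0.028349523 = 0.08382954 kg. Sum: 0.001757 + 0.08382954 = 0.08558654 kg. 1 lb = 0.45359237 kg, so 0.08558654 kg = 0.08558654 / 0.45359237 = 0.18868602 lb ≈ 0.1887 lb (4 s.f.). Final answer: 0.1887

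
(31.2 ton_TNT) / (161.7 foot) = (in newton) 1 ton_TNT = 4.184e+09 J, so 31.2 ton_TNT = 31.2 * 4.184e+09 = 1.305408e+11 J. 1 foot = 0.3048 m, so 161.7 foot = 161.7 * 0.3048 = 49.28616 m. Combine: 1.305408e+11 J / 49.28616 m = 2.64863e+09 N. 2.64863e+09 N = 2.64863e+09 newton ≈ 2.649e+09 newton (4 s.f.). Final answer: 2.649e+09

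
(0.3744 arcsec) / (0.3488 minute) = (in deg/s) 1 arcsec = 4.8481368e-06 rad, so 0.3744 arcsec = 0.3744 * 4.8481368e-06 = 1.8151424e-06 rad. 1 minute = 60 s, so 0.3488 minute = 0.3488 * 60 = 20.928 s. Combine: 1.8151424e-06 rad / 20.928 s = 8.6732723e-08 rad/s. 1 deg/s = 0.017453293 rad/s, so 8.6732723e-08 rad/s = 8.6732723e-08 / 0.017453293 = 4.969419e-06 deg/s ≈ 4.969e-06 deg/s (4 s.f.). Final answer: 4.969e-06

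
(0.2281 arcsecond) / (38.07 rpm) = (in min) 1 arcsecond = 4.8481368e-06 rad, so 0.2281 arcsecond = 0.2281 * 4.8481368e-06 = 1.10586e-06 rad. 1 rpm = 0.10471976 rad/s, so 38.07 rpm = 38.07 * 0.10471976 = 3.9866811 rad/s. Combine: 1.10586e-06 rad / 3.9866811 rad/s = 2.7738863e-07 s. 1 min = 60 s, so 2.7738863e-07 s = 2.7738863e-07 / 60 = 4.6231439e-09 min ≈ 4.623e-09 min (4 s.f.). Final answer: 4.623e-09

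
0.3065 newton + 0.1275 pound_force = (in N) 0.8736. Check: 0.3065 newton = 0.3065 N. 1 pound_force = 4.4482216 N, so 0.1275 pound_force = 0.1275 * 4.4482216 = 0.56714826 N. Sum: 0.3065 + 0.56714826 = 0.87364826 N. Result: 0.87364826 N ≈ 0.8736 N (4 s.f.).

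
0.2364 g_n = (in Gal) 231.8. Check: 1 g_n = 9.80665 m/s^2, so 0.2364 g_n = 0.2364 * 9.80665 = 2.3182921 m/s^2. 1 Gal = 0.01 m/s^2, so 2.3182921 m/s^2 = 2.3182921 / 0.01 = 231.82921 Gal ≈ 231.8 Gal (4 s.f.).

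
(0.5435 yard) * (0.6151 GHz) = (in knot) 1 yard = 0.9144 m, so 0.5435 yard = 0.5435 * 0.9144 = 0.4969764 m. 1 GHz = 1e+09 Hz, so 0.6151 GHz = 0.6151 * 1e+09 = 6.151e+08 Hz. Combine: 0.4969764 m * 6.151e+08 Hz = 3.0569018e+08 m/s. 1 knot = 0.51444444 m/s, so 3.0569018e+08 m/s = 3.0569018e+08 / 0.51444444 = 5.9421418e+08 knot ≈ 5.942e+08 knot (4 s.f.). Final answer: 5.942e+08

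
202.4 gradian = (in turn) 1 gradian = 0.015707963 rad, so 202.4 gradian = 202.4 * 0.015707963 = 3.1792918 rad. 1 turn = 6.2831853 rad, so 3.1792918 rad = 3.1792918 / 6.2831853 = 0.506 turn. Final answer: 0.506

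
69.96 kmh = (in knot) 37.78. Check: 1 kmh = 0.27777778 m/s, so 69.96 kmh = 69.96 * 0.27777778 = 19.433333 m/s. 1 knot = 0.51444444 m/s, so 19.433333 m/s = 19.433333 / 0.51444444 = 37.775378 knot ≈ 37.78 knot (4 s.f.).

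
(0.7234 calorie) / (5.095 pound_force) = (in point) 378.6. Check: 1 calorie = 4.184 J, so 0.7234 calorie = 0.7234 * 4.184 = 3.0267056 J. 1 pound_force = 4.4482216 N, so 5.095 pound_force = 5.095 * 4.4482216 = 22.663689 N. Combine: 3.0267056 J / 22.663689 N = 0.13354867 m. 1 point = 0.00035277778 m, so 0.13354867 m = 0.13354867 / 0.00035277778 = 378.56317 point ≈ 378.6 point (4 s.f.).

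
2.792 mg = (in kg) 2.792e-06. Check: 1 mg = 1e-06 kg, so 2.792 mg = 2.792 * 1e-06 = 2.792e-06 kg. Result: 2.792e-06 kg.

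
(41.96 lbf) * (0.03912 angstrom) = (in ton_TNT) 1 lbf = 4.4482216 N, so 41.96 lbf = 41.96 * 4.4482216 = 186.64738 N. 1 angstrom = 1e-10 m, so 0.03912 angstrom = 0.03912 * 1e-10 = 3.912e-12 m. Combine: 186.64738 N * 3.912e-12 m = 7.3016455e-10 J. 1 ton_TNT = 4.184e+09 J, so 7.3016455e-10 J = 7.3016455e-10 / 4.184e+09 = 1.7451351e-19 ton_TNT ≈ 1.745e-19 ton_TNT (4 s.f.). Final answer: 1.745e-19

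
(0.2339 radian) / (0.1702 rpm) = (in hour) 0.003645. Check: 0.2339 radian = 0.2339 rad. 1 rpm = 0.10471976 rad/s, so 0.1702 rpm = 0.1702 * 0.10471976 = 0.017823302 rad/s. Combine: 0.2339 rad / 0.017823302 rad/s = 13.12327 s. 1 hour = 3600 s, so 13.12327 s = 13.12327 / 3600 = 0.0036453526 hour ≈ 0.003645 hour (4 s.f.).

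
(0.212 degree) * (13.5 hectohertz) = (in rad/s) 1 degree = 0.017453293 rad, so 0.212 degree = 0.212 * 0.017453293 = 0.003700098 rad. 1 hectohertz = 100 Hz, so 13.5 hectohertz = 13.5 * 100 = 1350 Hz. Combine: 0.003700098 rad * 1350 Hz = 4.9951323 rad/s. Result: 4.9951323 rad/s ≈ 4.995 rad/s (4 s.f.). Final answer: 4.995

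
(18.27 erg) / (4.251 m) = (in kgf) 4.383e-08. Check: 1 erg = 1e-07 J, so 18.27 erg = 18.27 * 1e-07 = 1.827e-06 J. 4.251 m is already in m. Combine: 1.827e-06 J / 4.251 m = 4.2978123e-07 N. 1 kgf = 9.80665 N, so 4.2978123e-07 N = 4.2978123e-07 / 9.80665 = 4.3825489e-08 kgf ≈ 4.383e-08 kgf (4 s.f.).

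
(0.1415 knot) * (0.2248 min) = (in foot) 3.221. Check: 1 knot = 0.51444444 m/s, so 0.1415 knot = 0.1415 * 0.51444444 = 0.072793889 m/s. 1 min = 60 s, so 0.2248 min = 0.2248 * 60 = 13.488 s. Combine: 0.072793889 m/s * 13.488 s = 0.98184397 m. 1 foot = 0.3048 m, so 0.98184397 m = 0.98184397 / 0.3048 = 3.2212729 foot ≈ 3.221 foot (4 s.f.).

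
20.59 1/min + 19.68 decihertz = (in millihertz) 1 1/min = 0.016666667 Hz, so 20.59 1/min = 20.59 * 0.016666667 = 0.34316667 Hz. 1 decihertz = 0.1 Hz, so 19.68 decihertz = 19.68 * 0.1 = 1.968 Hz. Sum: 0.34316667 + 1.968 = 2.3111667 Hz. 1 millihertz = 0.001 Hz, so 2.3111667 Hz = 2.3111667 / 0.001 = 2311.1667 millihertz ≈ 2311 millihertz (4 s.f.). Final answer: 2311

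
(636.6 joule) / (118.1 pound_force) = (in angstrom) 636.6 joule = 636.6 J. 1 pound_force = 4.4482216 N, so 118.1 pound_force = 118.1 * 4.4482216 = 525.33497 N. Combine: 636.6 J / 525.33497 N = 1.2117982 m. 1 angstrom = 1e-10 m, so 1.2117982 m = 1.2117982 / 1e-10 = 1.2117982e+10 angstrom ≈ 1.212e+10 angstrom (4 s.f.). Final answer: 1.212e+10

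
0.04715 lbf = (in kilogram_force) 1 lbf = 4.4482216 N, so 0.04715 lbf = 0.04715 * 4.4482216 = 0.20973365 N. 1 kilogram_force = 9.80665 N, so 0.20973365 N = 0.20973365 / 9.80665 = 0.02138688 kilogram_force ≈ 0.02139 kilogram_force (4 s.f.). Final answer: 0.02139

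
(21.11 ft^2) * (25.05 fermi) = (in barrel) 1 ft^2 = 0.09290304 m^2, so 21.11 ft^2 = 21.11 * 0.09290304 = 1.9611832 m^2. 1 fermi = 1e-15 m, so 25.05 fermi = 25.05 * 1e-15 = 2.505e-14 m. Combine: 1.9611832 m^2 * 2.505e-14 m = 4.9127639e-14 m^3. 1 barrel = 0.15898729 m^3, so 4.9127639e-14 m^3 = 4.9127639e-14 / 0.15898729 = 3.0900355e-13 barrel ≈ 3.09e-13 barrel (4 s.f.). Final answer: 3.09e-13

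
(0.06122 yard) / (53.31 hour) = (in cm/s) 2.917e-05. Check: 1 yard = 0.9144 m, so 0.06122 yard = 0.06122 * 0.9144 = 0.055979568 m. 1 hour = 3600 s, so 53.31 hour = 53.31 * 3600 = 191916 s. Combine: 0.055979568 m / 191916 s = 2.9168786e-07 m/s. 1 cm/s = 0.01 m/s, so 2.9168786e-07 m/s = 2.9168786e-07 / 0.01 = 2.9168786e-05 cm/s ≈ 2.917e-05 cm/s (4 s.f.).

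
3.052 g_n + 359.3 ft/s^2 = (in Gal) 1.394e+04. Check: 1 g_n = 9.80665 m/s^2, so 3.052 g_n = 3.052 * 9.80665 = 29.929896 m/s^2. 1 ft/s^2 = 0.3048 m/s^2, so 359.3 ft/s^2 = 359.3 * 0.3048 = 109.51464 m/s^2. Sum: 29.929896 + 109.51464 = 139.44454 m/s^2. 1 Gal = 0.01 m/s^2, so 139.44454 m/s^2 = 139.44454 / 0.01 = 13944.454 Gal ≈ 1.394e+04 Gal (4 s.f.).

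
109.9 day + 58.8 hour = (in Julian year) 0.3076. Check: 1 day = 86400 s, so 109.9 day = 109.9 * 86400 = 9495360 s. 1 hour = 3600 s, so 58.8 hour = 58.8 * 3600 = 211680 s. Sum: 9495360 + 211680 = 9707040 s. 1 Julian year = 31557600 s, so 9707040 s = 9707040 / 31557600 = 0.30759754 Julian year ≈ 0.3076 Julian year (4 s.f.).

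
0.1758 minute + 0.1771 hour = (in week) 0.001072. Check: 1 minute = 60 s, so 0.1758 minute = 0.1758 * 60 = 10.548 s. 1 hour = 3600 s, so 0.1771 hour = 0.1771 * 3600 = 637.56 s. Sum: 10.548 + 637.56 = 648.108 s. 1 week = 604800 s, so 648.108 s = 648.108 / 604800 = 0.0010716071 week ≈ 0.001072 week (4 s.f.).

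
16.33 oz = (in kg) 1 oz = 0.028349523 kg, so 16.33 oz = 16.33 * 0.028349523 = 0.46294771 kg. Result: 0.46294771 kg ≈ 0.4629 kg (4 s.f.). Final answer: 0.4629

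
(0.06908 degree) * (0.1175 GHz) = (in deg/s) 1 degree = 0.017453293 rad, so 0.06908 degree = 0.06908 * 0.017453293 = 0.0012056734 rad. 1 GHz = 1e+09 Hz, so 0.1175 GHz = 0.1175 * 1e+09 = 1.175e+08 Hz. Combine: 0.0012056734 rad * 1.175e+08 Hz = 141666.63 rad/s. 1 deg/s = 0.017453293 rad/s, so 141666.63 rad/s = 141666.63 / 0.017453293 = 8116900 deg/s ≈ 8.117e+06 deg/s (4 s.f.). Final answer: 8.117e+06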